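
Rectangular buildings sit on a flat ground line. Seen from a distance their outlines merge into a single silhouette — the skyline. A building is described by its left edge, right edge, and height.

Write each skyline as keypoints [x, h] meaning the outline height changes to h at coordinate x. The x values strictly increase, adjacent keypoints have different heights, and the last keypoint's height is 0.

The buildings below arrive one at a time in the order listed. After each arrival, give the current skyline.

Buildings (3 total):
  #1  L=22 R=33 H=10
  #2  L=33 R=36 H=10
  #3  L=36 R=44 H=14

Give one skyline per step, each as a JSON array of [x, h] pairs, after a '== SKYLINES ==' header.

== SKYLINES ==
[[22,10],[33,0]]
[[22,10],[36,0]]
[[22,10],[36,14],[44,0]]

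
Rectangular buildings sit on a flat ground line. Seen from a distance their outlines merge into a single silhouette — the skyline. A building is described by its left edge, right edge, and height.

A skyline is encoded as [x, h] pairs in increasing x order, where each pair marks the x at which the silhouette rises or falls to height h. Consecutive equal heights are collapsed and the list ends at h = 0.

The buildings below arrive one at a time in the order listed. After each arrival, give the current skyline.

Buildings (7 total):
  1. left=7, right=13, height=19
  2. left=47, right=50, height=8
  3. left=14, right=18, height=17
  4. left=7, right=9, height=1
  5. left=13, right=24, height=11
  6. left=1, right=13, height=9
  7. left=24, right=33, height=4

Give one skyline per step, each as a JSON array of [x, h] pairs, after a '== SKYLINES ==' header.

== SKYLINES ==
[[7,19],[13,0]]
[[7,19],[13,0],[47,8],[50,0]]
[[7,19],[13,0],[14,17],[18,0],[47,8],[50,0]]
[[7,19],[13,0],[14,17],[18,0],[47,8],[50,0]]
[[7,19],[13,11],[14,17],[18,11],[24,0],[47,8],[50,0]]
[[1,9],[7,19],[13,11],[14,17],[18,11],[24,0],[47,8],[50,0]]
[[1,9],[7,19],[13,11],[14,17],[18,11],[24,4],[33,0],[47,8],[50,0]]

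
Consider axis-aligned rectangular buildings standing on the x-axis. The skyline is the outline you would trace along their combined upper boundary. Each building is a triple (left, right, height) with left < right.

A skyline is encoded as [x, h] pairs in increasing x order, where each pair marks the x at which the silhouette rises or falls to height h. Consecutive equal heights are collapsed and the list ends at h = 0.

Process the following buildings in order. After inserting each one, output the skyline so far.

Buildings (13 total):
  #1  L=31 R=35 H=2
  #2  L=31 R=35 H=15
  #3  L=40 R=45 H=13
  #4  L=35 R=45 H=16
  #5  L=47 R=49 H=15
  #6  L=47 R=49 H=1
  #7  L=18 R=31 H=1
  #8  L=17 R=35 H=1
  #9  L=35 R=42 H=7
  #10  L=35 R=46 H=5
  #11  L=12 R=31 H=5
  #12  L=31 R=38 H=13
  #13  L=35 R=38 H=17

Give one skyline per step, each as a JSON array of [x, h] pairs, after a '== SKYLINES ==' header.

== SKYLINES ==
[[31,2],[35,0]]
[[31,15],[35,0]]
[[31,15],[35,0],[40,13],[45,0]]
[[31,15],[35,16],[45,0]]
[[31,15],[35,16],[45,0],[47,15],[49,0]]
[[31,15],[35,16],[45,0],[47,15],[49,0]]
[[18,1],[31,15],[35,16],[45,0],[47,15],[49,0]]
[[17,1],[31,15],[35,16],[45,0],[47,15],[49,0]]
[[17,1],[31,15],[35,16],[45,0],[47,15],[49,0]]
[[17,1],[31,15],[35,16],[45,5],[46,0],[47,15],[49,0]]
[[12,5],[31,15],[35,16],[45,5],[46,0],[47,15],[49,0]]
[[12,5],[31,15],[35,16],[45,5],[46,0],[47,15],[49,0]]
[[12,5],[31,15],[35,17],[38,16],[45,5],[46,0],[47,15],[49,0]]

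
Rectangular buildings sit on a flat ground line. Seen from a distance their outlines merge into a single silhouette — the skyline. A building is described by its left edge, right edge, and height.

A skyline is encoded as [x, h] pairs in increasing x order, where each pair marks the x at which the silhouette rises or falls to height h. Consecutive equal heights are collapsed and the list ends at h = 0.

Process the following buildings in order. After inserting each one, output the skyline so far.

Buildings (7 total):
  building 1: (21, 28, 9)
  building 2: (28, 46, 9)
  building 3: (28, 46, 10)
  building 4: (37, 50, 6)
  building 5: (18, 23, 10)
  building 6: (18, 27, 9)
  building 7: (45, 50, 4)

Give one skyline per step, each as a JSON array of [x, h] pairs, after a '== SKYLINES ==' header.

== SKYLINES ==
[[21,9],[28,0]]
[[21,9],[46,0]]
[[21,9],[28,10],[46,0]]
[[21,9],[28,10],[46,6],[50,0]]
[[18,10],[23,9],[28,10],[46,6],[50,0]]
[[18,10],[23,9],[28,10],[46,6],[50,0]]
[[18,10],[23,9],[28,10],[46,6],[50,0]]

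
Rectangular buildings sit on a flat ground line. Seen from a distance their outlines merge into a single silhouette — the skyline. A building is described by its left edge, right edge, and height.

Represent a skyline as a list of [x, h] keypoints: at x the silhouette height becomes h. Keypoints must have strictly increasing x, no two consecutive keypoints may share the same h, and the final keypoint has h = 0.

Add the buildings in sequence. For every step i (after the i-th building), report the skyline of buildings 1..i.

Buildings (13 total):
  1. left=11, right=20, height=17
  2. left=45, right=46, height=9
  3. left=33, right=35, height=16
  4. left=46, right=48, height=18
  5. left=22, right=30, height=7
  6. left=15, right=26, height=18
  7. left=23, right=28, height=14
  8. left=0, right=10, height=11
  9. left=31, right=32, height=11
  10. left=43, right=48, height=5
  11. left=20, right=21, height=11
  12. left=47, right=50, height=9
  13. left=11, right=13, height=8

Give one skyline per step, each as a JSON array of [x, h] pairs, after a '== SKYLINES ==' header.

== SKYLINES ==
[[11,17],[20,0]]
[[11,17],[20,0],[45,9],[46,0]]
[[11,17],[20,0],[33,16],[35,0],[45,9],[46,0]]
[[11,17],[20,0],[33,16],[35,0],[45,9],[46,18],[48,0]]
[[11,17],[20,0],[22,7],[30,0],[33,16],[35,0],[45,9],[46,18],[48,0]]
[[11,17],[15,18],[26,7],[30,0],[33,16],[35,0],[45,9],[46,18],[48,0]]
[[11,17],[15,18],[26,14],[28,7],[30,0],[33,16],[35,0],[45,9],[46,18],[48,0]]
[[0,11],[10,0],[11,17],[15,18],[26,14],[28,7],[30,0],[33,16],[35,0],[45,9],[46,18],[48,0]]
[[0,11],[10,0],[11,17],[15,18],[26,14],[28,7],[30,0],[31,11],[32,0],[33,16],[35,0],[45,9],[46,18],[48,0]]
[[0,11],[10,0],[11,17],[15,18],[26,14],[28,7],[30,0],[31,11],[32,0],[33,16],[35,0],[43,5],[45,9],[46,18],[48,0]]
[[0,11],[10,0],[11,17],[15,18],[26,14],[28,7],[30,0],[31,11],[32,0],[33,16],[35,0],[43,5],[45,9],[46,18],[48,0]]
[[0,11],[10,0],[11,17],[15,18],[26,14],[28,7],[30,0],[31,11],[32,0],[33,16],[35,0],[43,5],[45,9],[46,18],[48,9],[50,0]]
[[0,11],[10,0],[11,17],[15,18],[26,14],[28,7],[30,0],[31,11],[32,0],[33,16],[35,0],[43,5],[45,9],[46,18],[48,9],[50,0]]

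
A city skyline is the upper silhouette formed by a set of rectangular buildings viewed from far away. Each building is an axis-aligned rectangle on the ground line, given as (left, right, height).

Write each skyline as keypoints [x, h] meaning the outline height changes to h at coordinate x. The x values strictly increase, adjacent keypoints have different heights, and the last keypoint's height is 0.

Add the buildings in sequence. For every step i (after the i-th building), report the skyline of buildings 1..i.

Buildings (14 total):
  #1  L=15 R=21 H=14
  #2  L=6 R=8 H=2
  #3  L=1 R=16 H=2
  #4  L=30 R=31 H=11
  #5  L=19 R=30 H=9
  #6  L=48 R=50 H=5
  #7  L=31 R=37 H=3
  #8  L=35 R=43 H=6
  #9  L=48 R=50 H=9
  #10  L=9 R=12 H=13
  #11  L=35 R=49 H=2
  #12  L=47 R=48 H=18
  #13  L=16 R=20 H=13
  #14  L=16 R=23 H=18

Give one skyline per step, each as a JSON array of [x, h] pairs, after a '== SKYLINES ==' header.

== SKYLINES ==
[[15,14],[21,0]]
[[6,2],[8,0],[15,14],[21,0]]
[[1,2],[15,14],[21,0]]
[[1,2],[15,14],[21,0],[30,11],[31,0]]
[[1,2],[15,14],[21,9],[30,11],[31,0]]
[[1,2],[15,14],[21,9],[30,11],[31,0],[48,5],[50,0]]
[[1,2],[15,14],[21,9],[30,11],[31,3],[37,0],[48,5],[50,0]]
[[1,2],[15,14],[21,9],[30,11],[31,3],[35,6],[43,0],[48,5],[50,0]]
[[1,2],[15,14],[21,9],[30,11],[31,3],[35,6],[43,0],[48,9],[50,0]]
[[1,2],[9,13],[12,2],[15,14],[21,9],[30,11],[31,3],[35,6],[43,0],[48,9],[50,0]]
[[1,2],[9,13],[12,2],[15,14],[21,9],[30,11],[31,3],[35,6],[43,2],[48,9],[50,0]]
[[1,2],[9,13],[12,2],[15,14],[21,9],[30,11],[31,3],[35,6],[43,2],[47,18],[48,9],[50,0]]
[[1,2],[9,13],[12,2],[15,14],[21,9],[30,11],[31,3],[35,6],[43,2],[47,18],[48,9],[50,0]]
[[1,2],[9,13],[12,2],[15,14],[16,18],[23,9],[30,11],[31,3],[35,6],[43,2],[47,18],[48,9],[50,0]]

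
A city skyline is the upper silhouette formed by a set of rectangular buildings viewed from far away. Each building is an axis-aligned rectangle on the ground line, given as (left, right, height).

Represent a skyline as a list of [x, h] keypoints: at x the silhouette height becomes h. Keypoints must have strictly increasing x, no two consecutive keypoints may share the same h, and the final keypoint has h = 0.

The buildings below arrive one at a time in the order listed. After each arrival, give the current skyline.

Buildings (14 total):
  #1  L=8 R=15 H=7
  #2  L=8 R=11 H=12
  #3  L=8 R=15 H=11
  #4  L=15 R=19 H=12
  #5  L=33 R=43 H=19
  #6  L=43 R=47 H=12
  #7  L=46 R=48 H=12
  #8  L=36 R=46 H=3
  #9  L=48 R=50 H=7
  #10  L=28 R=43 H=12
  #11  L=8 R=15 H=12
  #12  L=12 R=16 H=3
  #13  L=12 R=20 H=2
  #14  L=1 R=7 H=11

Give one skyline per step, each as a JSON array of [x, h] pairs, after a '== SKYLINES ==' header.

== SKYLINES ==
[[8,7],[15,0]]
[[8,12],[11,7],[15,0]]
[[8,12],[11,11],[15,0]]
[[8,12],[11,11],[15,12],[19,0]]
[[8,12],[11,11],[15,12],[19,0],[33,19],[43,0]]
[[8,12],[11,11],[15,12],[19,0],[33,19],[43,12],[47,0]]
[[8,12],[11,11],[15,12],[19,0],[33,19],[43,12],[48,0]]
[[8,12],[11,11],[15,12],[19,0],[33,19],[43,12],[48,0]]
[[8,12],[11,11],[15,12],[19,0],[33,19],[43,12],[48,7],[50,0]]
[[8,12],[11,11],[15,12],[19,0],[28,12],[33,19],[43,12],[48,7],[50,0]]
[[8,12],[19,0],[28,12],[33,19],[43,12],[48,7],[50,0]]
[[8,12],[19,0],[28,12],[33,19],[43,12],[48,7],[50,0]]
[[8,12],[19,2],[20,0],[28,12],[33,19],[43,12],[48,7],[50,0]]
[[1,11],[7,0],[8,12],[19,2],[20,0],[28,12],[33,19],[43,12],[48,7],[50,0]]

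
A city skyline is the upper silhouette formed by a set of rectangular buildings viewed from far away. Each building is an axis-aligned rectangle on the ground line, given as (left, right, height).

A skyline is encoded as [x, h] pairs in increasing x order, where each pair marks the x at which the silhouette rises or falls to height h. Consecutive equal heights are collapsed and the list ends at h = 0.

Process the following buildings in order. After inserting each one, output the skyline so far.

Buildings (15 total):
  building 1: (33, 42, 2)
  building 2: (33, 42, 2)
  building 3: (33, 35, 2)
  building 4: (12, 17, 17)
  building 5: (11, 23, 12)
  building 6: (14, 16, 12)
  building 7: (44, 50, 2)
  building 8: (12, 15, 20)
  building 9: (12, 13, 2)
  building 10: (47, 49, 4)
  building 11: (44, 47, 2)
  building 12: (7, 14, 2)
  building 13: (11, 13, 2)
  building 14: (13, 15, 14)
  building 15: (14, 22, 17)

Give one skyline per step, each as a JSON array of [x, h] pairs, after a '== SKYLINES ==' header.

== SKYLINES ==
[[33,2],[42,0]]
[[33,2],[42,0]]
[[33,2],[42,0]]
[[12,17],[17,0],[33,2],[42,0]]
[[11,12],[12,17],[17,12],[23,0],[33,2],[42,0]]
[[11,12],[12,17],[17,12],[23,0],[33,2],[42,0]]
[[11,12],[12,17],[17,12],[23,0],[33,2],[42,0],[44,2],[50,0]]
[[11,12],[12,20],[15,17],[17,12],[23,0],[33,2],[42,0],[44,2],[50,0]]
[[11,12],[12,20],[15,17],[17,12],[23,0],[33,2],[42,0],[44,2],[50,0]]
[[11,12],[12,20],[15,17],[17,12],[23,0],[33,2],[42,0],[44,2],[47,4],[49,2],[50,0]]
[[11,12],[12,20],[15,17],[17,12],[23,0],[33,2],[42,0],[44,2],[47,4],[49,2],[50,0]]
[[7,2],[11,12],[12,20],[15,17],[17,12],[23,0],[33,2],[42,0],[44,2],[47,4],[49,2],[50,0]]
[[7,2],[11,12],[12,20],[15,17],[17,12],[23,0],[33,2],[42,0],[44,2],[47,4],[49,2],[50,0]]
[[7,2],[11,12],[12,20],[15,17],[17,12],[23,0],[33,2],[42,0],[44,2],[47,4],[49,2],[50,0]]
[[7,2],[11,12],[12,20],[15,17],[22,12],[23,0],[33,2],[42,0],[44,2],[47,4],[49,2],[50,0]]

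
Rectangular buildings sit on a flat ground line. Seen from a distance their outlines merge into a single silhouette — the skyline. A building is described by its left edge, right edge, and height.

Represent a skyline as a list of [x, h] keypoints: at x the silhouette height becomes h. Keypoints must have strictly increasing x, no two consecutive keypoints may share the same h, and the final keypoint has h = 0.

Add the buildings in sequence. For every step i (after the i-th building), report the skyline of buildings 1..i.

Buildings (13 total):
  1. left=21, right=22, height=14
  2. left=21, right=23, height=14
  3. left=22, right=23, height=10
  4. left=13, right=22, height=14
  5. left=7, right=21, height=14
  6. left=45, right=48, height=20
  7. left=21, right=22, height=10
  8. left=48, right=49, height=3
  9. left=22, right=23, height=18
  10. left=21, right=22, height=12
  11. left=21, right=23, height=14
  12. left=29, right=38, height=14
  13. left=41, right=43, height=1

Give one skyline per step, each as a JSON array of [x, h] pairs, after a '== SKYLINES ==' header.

== SKYLINES ==
[[21,14],[22,0]]
[[21,14],[23,0]]
[[21,14],[23,0]]
[[13,14],[23,0]]
[[7,14],[23,0]]
[[7,14],[23,0],[45,20],[48,0]]
[[7,14],[23,0],[45,20],[48,0]]
[[7,14],[23,0],[45,20],[48,3],[49,0]]
[[7,14],[22,18],[23,0],[45,20],[48,3],[49,0]]
[[7,14],[22,18],[23,0],[45,20],[48,3],[49,0]]
[[7,14],[22,18],[23,0],[45,20],[48,3],[49,0]]
[[7,14],[22,18],[23,0],[29,14],[38,0],[45,20],[48,3],[49,0]]
[[7,14],[22,18],[23,0],[29,14],[38,0],[41,1],[43,0],[45,20],[48,3],[49,0]]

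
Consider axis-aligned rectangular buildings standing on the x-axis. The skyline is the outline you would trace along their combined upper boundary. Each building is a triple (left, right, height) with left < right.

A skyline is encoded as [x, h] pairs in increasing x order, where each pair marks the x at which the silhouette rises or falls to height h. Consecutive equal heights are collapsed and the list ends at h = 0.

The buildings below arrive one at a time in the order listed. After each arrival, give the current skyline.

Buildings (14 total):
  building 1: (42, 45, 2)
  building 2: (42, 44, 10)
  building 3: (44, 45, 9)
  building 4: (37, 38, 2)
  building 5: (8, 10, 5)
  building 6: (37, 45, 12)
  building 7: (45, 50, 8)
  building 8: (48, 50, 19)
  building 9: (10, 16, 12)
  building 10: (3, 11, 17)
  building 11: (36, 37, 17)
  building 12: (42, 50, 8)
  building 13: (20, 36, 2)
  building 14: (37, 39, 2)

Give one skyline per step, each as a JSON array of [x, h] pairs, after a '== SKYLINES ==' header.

== SKYLINES ==
[[42,2],[45,0]]
[[42,10],[44,2],[45,0]]
[[42,10],[44,9],[45,0]]
[[37,2],[38,0],[42,10],[44,9],[45,0]]
[[8,5],[10,0],[37,2],[38,0],[42,10],[44,9],[45,0]]
[[8,5],[10,0],[37,12],[45,0]]
[[8,5],[10,0],[37,12],[45,8],[50,0]]
[[8,5],[10,0],[37,12],[45,8],[48,19],[50,0]]
[[8,5],[10,12],[16,0],[37,12],[45,8],[48,19],[50,0]]
[[3,17],[11,12],[16,0],[37,12],[45,8],[48,19],[50,0]]
[[3,17],[11,12],[16,0],[36,17],[37,12],[45,8],[48,19],[50,0]]
[[3,17],[11,12],[16,0],[36,17],[37,12],[45,8],[48,19],[50,0]]
[[3,17],[11,12],[16,0],[20,2],[36,17],[37,12],[45,8],[48,19],[50,0]]
[[3,17],[11,12],[16,0],[20,2],[36,17],[37,12],[45,8],[48,19],[50,0]]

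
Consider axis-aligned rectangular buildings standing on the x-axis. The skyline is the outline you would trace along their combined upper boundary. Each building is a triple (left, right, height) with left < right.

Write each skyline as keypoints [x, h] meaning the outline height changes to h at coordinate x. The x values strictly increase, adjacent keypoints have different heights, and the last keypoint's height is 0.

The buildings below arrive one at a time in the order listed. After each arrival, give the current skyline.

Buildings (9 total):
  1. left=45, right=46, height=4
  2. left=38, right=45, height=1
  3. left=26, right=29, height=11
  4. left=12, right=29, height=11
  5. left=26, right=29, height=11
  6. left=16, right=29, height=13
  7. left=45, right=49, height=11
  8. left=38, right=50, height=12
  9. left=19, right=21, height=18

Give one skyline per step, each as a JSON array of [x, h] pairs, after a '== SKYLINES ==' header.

== SKYLINES ==
[[45,4],[46,0]]
[[38,1],[45,4],[46,0]]
[[26,11],[29,0],[38,1],[45,4],[46,0]]
[[12,11],[29,0],[38,1],[45,4],[46,0]]
[[12,11],[29,0],[38,1],[45,4],[46,0]]
[[12,11],[16,13],[29,0],[38,1],[45,4],[46,0]]
[[12,11],[16,13],[29,0],[38,1],[45,11],[49,0]]
[[12,11],[16,13],[29,0],[38,12],[50,0]]
[[12,11],[16,13],[19,18],[21,13],[29,0],[38,12],[50,0]]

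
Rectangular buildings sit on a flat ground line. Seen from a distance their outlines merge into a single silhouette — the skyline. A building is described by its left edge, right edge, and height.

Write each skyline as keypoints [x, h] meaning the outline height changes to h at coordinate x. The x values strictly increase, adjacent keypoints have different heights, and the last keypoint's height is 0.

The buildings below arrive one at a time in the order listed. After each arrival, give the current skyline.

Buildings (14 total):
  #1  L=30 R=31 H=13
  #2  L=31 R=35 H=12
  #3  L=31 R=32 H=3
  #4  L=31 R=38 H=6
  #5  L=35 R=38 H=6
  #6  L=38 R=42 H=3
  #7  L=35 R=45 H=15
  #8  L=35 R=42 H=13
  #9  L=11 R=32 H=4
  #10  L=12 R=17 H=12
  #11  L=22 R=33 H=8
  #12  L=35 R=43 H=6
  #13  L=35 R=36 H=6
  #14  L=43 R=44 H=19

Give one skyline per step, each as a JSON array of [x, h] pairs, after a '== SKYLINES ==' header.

== SKYLINES ==
[[30,13],[31,0]]
[[30,13],[31,12],[35,0]]
[[30,13],[31,12],[35,0]]
[[30,13],[31,12],[35,6],[38,0]]
[[30,13],[31,12],[35,6],[38,0]]
[[30,13],[31,12],[35,6],[38,3],[42,0]]
[[30,13],[31,12],[35,15],[45,0]]
[[30,13],[31,12],[35,15],[45,0]]
[[11,4],[30,13],[31,12],[35,15],[45,0]]
[[11,4],[12,12],[17,4],[30,13],[31,12],[35,15],[45,0]]
[[11,4],[12,12],[17,4],[22,8],[30,13],[31,12],[35,15],[45,0]]
[[11,4],[12,12],[17,4],[22,8],[30,13],[31,12],[35,15],[45,0]]
[[11,4],[12,12],[17,4],[22,8],[30,13],[31,12],[35,15],[45,0]]
[[11,4],[12,12],[17,4],[22,8],[30,13],[31,12],[35,15],[43,19],[44,15],[45,0]]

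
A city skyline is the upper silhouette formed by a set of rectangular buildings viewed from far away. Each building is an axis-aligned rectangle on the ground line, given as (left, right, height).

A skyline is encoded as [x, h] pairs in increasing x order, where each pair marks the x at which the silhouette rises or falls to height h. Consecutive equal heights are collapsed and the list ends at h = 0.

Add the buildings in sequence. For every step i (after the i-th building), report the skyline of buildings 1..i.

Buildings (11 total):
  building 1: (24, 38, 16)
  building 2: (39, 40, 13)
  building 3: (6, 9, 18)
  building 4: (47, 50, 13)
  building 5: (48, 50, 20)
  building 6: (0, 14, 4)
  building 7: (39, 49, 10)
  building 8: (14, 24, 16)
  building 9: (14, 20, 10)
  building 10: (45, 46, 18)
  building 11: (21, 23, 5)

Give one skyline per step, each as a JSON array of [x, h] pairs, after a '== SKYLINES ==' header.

== SKYLINES ==
[[24,16],[38,0]]
[[24,16],[38,0],[39,13],[40,0]]
[[6,18],[9,0],[24,16],[38,0],[39,13],[40,0]]
[[6,18],[9,0],[24,16],[38,0],[39,13],[40,0],[47,13],[50,0]]
[[6,18],[9,0],[24,16],[38,0],[39,13],[40,0],[47,13],[48,20],[50,0]]
[[0,4],[6,18],[9,4],[14,0],[24,16],[38,0],[39,13],[40,0],[47,13],[48,20],[50,0]]
[[0,4],[6,18],[9,4],[14,0],[24,16],[38,0],[39,13],[40,10],[47,13],[48,20],[50,0]]
[[0,4],[6,18],[9,4],[14,16],[38,0],[39,13],[40,10],[47,13],[48,20],[50,0]]
[[0,4],[6,18],[9,4],[14,16],[38,0],[39,13],[40,10],[47,13],[48,20],[50,0]]
[[0,4],[6,18],[9,4],[14,16],[38,0],[39,13],[40,10],[45,18],[46,10],[47,13],[48,20],[50,0]]
[[0,4],[6,18],[9,4],[14,16],[38,0],[39,13],[40,10],[45,18],[46,10],[47,13],[48,20],[50,0]]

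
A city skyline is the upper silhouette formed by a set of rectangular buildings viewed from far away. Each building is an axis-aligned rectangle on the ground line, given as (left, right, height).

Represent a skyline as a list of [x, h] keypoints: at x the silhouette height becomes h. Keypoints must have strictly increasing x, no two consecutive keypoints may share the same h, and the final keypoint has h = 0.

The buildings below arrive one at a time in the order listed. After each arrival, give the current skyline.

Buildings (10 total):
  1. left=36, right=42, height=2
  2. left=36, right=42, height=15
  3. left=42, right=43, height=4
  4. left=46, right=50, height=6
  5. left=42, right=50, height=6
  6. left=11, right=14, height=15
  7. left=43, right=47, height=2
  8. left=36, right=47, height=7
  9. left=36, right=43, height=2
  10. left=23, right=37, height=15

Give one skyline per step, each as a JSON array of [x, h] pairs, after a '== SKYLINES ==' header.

== SKYLINES ==
[[36,2],[42,0]]
[[36,15],[42,0]]
[[36,15],[42,4],[43,0]]
[[36,15],[42,4],[43,0],[46,6],[50,0]]
[[36,15],[42,6],[50,0]]
[[11,15],[14,0],[36,15],[42,6],[50,0]]
[[11,15],[14,0],[36,15],[42,6],[50,0]]
[[11,15],[14,0],[36,15],[42,7],[47,6],[50,0]]
[[11,15],[14,0],[36,15],[42,7],[47,6],[50,0]]
[[11,15],[14,0],[23,15],[42,7],[47,6],[50,0]]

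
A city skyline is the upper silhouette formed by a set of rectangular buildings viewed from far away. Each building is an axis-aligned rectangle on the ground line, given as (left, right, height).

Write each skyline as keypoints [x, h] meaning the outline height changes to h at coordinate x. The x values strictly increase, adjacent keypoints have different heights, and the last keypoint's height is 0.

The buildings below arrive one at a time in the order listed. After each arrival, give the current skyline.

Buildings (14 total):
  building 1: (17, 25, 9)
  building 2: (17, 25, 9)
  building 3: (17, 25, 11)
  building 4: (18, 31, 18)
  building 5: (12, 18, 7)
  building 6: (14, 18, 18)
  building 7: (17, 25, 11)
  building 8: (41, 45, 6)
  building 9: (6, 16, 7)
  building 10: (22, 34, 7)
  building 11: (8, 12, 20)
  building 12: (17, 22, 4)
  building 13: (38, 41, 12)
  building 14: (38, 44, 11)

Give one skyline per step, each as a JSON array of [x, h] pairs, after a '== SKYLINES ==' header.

== SKYLINES ==
[[17,9],[25,0]]
[[17,9],[25,0]]
[[17,11],[25,0]]
[[17,11],[18,18],[31,0]]
[[12,7],[17,11],[18,18],[31,0]]
[[12,7],[14,18],[31,0]]
[[12,7],[14,18],[31,0]]
[[12,7],[14,18],[31,0],[41,6],[45,0]]
[[6,7],[14,18],[31,0],[41,6],[45,0]]
[[6,7],[14,18],[31,7],[34,0],[41,6],[45,0]]
[[6,7],[8,20],[12,7],[14,18],[31,7],[34,0],[41,6],[45,0]]
[[6,7],[8,20],[12,7],[14,18],[31,7],[34,0],[41,6],[45,0]]
[[6,7],[8,20],[12,7],[14,18],[31,7],[34,0],[38,12],[41,6],[45,0]]
[[6,7],[8,20],[12,7],[14,18],[31,7],[34,0],[38,12],[41,11],[44,6],[45,0]]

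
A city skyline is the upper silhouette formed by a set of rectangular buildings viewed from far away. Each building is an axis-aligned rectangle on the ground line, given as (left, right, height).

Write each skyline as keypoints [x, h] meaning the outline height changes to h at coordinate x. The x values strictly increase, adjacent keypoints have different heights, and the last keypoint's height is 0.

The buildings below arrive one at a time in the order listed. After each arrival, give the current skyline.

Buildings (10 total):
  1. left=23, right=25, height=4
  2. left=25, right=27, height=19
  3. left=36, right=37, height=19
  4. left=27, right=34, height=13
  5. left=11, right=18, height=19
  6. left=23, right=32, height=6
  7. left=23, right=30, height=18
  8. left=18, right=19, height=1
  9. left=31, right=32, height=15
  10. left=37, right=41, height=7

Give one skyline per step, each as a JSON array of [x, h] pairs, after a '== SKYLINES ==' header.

== SKYLINES ==
[[23,4],[25,0]]
[[23,4],[25,19],[27,0]]
[[23,4],[25,19],[27,0],[36,19],[37,0]]
[[23,4],[25,19],[27,13],[34,0],[36,19],[37,0]]
[[11,19],[18,0],[23,4],[25,19],[27,13],[34,0],[36,19],[37,0]]
[[11,19],[18,0],[23,6],[25,19],[27,13],[34,0],[36,19],[37,0]]
[[11,19],[18,0],[23,18],[25,19],[27,18],[30,13],[34,0],[36,19],[37,0]]
[[11,19],[18,1],[19,0],[23,18],[25,19],[27,18],[30,13],[34,0],[36,19],[37,0]]
[[11,19],[18,1],[19,0],[23,18],[25,19],[27,18],[30,13],[31,15],[32,13],[34,0],[36,19],[37,0]]
[[11,19],[18,1],[19,0],[23,18],[25,19],[27,18],[30,13],[31,15],[32,13],[34,0],[36,19],[37,7],[41,0]]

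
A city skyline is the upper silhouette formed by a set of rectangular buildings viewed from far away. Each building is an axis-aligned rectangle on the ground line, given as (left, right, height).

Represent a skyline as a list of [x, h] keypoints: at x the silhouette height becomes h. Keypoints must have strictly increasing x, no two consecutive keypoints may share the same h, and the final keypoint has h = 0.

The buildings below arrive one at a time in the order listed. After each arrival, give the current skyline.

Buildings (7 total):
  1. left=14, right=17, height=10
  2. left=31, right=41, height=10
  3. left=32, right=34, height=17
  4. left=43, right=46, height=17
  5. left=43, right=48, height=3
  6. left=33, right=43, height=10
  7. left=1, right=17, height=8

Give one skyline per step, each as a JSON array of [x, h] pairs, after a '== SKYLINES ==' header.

== SKYLINES ==
[[14,10],[17,0]]
[[14,10],[17,0],[31,10],[41,0]]
[[14,10],[17,0],[31,10],[32,17],[34,10],[41,0]]
[[14,10],[17,0],[31,10],[32,17],[34,10],[41,0],[43,17],[46,0]]
[[14,10],[17,0],[31,10],[32,17],[34,10],[41,0],[43,17],[46,3],[48,0]]
[[14,10],[17,0],[31,10],[32,17],[34,10],[43,17],[46,3],[48,0]]
[[1,8],[14,10],[17,0],[31,10],[32,17],[34,10],[43,17],[46,3],[48,0]]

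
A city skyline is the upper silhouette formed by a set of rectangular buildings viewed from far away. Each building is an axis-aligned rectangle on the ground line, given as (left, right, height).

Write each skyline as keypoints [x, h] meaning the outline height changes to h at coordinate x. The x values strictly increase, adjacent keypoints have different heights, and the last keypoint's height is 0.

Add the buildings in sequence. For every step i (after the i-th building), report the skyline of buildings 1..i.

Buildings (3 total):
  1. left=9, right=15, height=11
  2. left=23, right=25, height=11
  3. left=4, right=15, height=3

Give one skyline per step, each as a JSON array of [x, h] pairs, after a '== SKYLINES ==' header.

== SKYLINES ==
[[9,11],[15,0]]
[[9,11],[15,0],[23,11],[25,0]]
[[4,3],[9,11],[15,0],[23,11],[25,0]]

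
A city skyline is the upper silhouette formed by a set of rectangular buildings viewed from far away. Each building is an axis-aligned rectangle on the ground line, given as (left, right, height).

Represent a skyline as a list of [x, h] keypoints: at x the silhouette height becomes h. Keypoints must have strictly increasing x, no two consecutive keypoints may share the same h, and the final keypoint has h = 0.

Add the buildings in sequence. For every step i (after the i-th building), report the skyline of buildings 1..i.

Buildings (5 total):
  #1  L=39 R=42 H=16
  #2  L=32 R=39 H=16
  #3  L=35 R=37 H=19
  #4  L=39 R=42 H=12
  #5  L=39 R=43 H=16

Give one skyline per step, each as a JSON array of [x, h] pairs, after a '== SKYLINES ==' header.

== SKYLINES ==
[[39,16],[42,0]]
[[32,16],[42,0]]
[[32,16],[35,19],[37,16],[42,0]]
[[32,16],[35,19],[37,16],[42,0]]
[[32,16],[35,19],[37,16],[43,0]]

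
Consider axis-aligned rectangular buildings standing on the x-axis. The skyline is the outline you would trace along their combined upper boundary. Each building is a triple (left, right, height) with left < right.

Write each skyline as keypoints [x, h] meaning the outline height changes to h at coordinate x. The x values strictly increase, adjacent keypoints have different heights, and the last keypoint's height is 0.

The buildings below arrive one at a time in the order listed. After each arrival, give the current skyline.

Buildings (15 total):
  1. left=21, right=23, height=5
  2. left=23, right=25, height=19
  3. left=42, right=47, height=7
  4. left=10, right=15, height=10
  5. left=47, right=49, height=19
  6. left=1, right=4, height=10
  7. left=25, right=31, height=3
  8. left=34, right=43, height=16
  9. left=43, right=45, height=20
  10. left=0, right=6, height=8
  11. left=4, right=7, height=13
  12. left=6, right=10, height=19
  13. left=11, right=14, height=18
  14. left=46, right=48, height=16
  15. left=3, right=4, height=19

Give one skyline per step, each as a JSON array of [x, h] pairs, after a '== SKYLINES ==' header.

== SKYLINES ==
[[21,5],[23,0]]
[[21,5],[23,19],[25,0]]
[[21,5],[23,19],[25,0],[42,7],[47,0]]
[[10,10],[15,0],[21,5],[23,19],[25,0],[42,7],[47,0]]
[[10,10],[15,0],[21,5],[23,19],[25,0],[42,7],[47,19],[49,0]]
[[1,10],[4,0],[10,10],[15,0],[21,5],[23,19],[25,0],[42,7],[47,19],[49,0]]
[[1,10],[4,0],[10,10],[15,0],[21,5],[23,19],[25,3],[31,0],[42,7],[47,19],[49,0]]
[[1,10],[4,0],[10,10],[15,0],[21,5],[23,19],[25,3],[31,0],[34,16],[43,7],[47,19],[49,0]]
[[1,10],[4,0],[10,10],[15,0],[21,5],[23,19],[25,3],[31,0],[34,16],[43,20],[45,7],[47,19],[49,0]]
[[0,8],[1,10],[4,8],[6,0],[10,10],[15,0],[21,5],[23,19],[25,3],[31,0],[34,16],[43,20],[45,7],[47,19],[49,0]]
[[0,8],[1,10],[4,13],[7,0],[10,10],[15,0],[21,5],[23,19],[25,3],[31,0],[34,16],[43,20],[45,7],[47,19],[49,0]]
[[0,8],[1,10],[4,13],[6,19],[10,10],[15,0],[21,5],[23,19],[25,3],[31,0],[34,16],[43,20],[45,7],[47,19],[49,0]]
[[0,8],[1,10],[4,13],[6,19],[10,10],[11,18],[14,10],[15,0],[21,5],[23,19],[25,3],[31,0],[34,16],[43,20],[45,7],[47,19],[49,0]]
[[0,8],[1,10],[4,13],[6,19],[10,10],[11,18],[14,10],[15,0],[21,5],[23,19],[25,3],[31,0],[34,16],[43,20],[45,7],[46,16],[47,19],[49,0]]
[[0,8],[1,10],[3,19],[4,13],[6,19],[10,10],[11,18],[14,10],[15,0],[21,5],[23,19],[25,3],[31,0],[34,16],[43,20],[45,7],[46,16],[47,19],[49,0]]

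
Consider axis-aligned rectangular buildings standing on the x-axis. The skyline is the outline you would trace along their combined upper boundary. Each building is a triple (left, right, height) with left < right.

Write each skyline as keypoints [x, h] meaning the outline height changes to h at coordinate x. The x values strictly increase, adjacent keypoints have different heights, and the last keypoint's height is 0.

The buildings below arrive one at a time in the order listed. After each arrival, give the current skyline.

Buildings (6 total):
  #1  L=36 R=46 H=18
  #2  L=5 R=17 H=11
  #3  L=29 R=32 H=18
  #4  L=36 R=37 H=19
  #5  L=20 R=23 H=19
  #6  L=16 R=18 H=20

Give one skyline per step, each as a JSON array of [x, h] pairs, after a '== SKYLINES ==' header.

== SKYLINES ==
[[36,18],[46,0]]
[[5,11],[17,0],[36,18],[46,0]]
[[5,11],[17,0],[29,18],[32,0],[36,18],[46,0]]
[[5,11],[17,0],[29,18],[32,0],[36,19],[37,18],[46,0]]
[[5,11],[17,0],[20,19],[23,0],[29,18],[32,0],[36,19],[37,18],[46,0]]
[[5,11],[16,20],[18,0],[20,19],[23,0],[29,18],[32,0],[36,19],[37,18],[46,0]]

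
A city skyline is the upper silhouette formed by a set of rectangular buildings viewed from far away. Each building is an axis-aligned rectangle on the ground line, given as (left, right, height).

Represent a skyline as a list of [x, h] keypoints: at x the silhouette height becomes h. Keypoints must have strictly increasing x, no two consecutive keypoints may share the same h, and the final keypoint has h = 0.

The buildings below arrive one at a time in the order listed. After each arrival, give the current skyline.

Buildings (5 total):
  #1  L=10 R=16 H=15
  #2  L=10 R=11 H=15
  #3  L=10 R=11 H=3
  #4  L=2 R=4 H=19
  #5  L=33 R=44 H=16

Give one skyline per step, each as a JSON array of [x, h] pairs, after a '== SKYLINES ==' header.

== SKYLINES ==
[[10,15],[16,0]]
[[10,15],[16,0]]
[[10,15],[16,0]]
[[2,19],[4,0],[10,15],[16,0]]
[[2,19],[4,0],[10,15],[16,0],[33,16],[44,0]]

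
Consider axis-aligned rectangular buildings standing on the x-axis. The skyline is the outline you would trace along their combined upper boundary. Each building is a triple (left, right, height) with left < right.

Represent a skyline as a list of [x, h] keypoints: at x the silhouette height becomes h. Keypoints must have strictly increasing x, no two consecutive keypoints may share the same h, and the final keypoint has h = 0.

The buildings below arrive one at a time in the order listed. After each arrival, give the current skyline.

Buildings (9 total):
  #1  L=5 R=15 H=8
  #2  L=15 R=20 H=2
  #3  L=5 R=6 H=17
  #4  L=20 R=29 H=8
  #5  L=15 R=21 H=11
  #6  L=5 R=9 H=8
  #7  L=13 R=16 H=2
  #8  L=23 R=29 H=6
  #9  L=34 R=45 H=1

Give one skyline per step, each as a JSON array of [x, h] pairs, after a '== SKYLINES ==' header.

== SKYLINES ==
[[5,8],[15,0]]
[[5,8],[15,2],[20,0]]
[[5,17],[6,8],[15,2],[20,0]]
[[5,17],[6,8],[15,2],[20,8],[29,0]]
[[5,17],[6,8],[15,11],[21,8],[29,0]]
[[5,17],[6,8],[15,11],[21,8],[29,0]]
[[5,17],[6,8],[15,11],[21,8],[29,0]]
[[5,17],[6,8],[15,11],[21,8],[29,0]]
[[5,17],[6,8],[15,11],[21,8],[29,0],[34,1],[45,0]]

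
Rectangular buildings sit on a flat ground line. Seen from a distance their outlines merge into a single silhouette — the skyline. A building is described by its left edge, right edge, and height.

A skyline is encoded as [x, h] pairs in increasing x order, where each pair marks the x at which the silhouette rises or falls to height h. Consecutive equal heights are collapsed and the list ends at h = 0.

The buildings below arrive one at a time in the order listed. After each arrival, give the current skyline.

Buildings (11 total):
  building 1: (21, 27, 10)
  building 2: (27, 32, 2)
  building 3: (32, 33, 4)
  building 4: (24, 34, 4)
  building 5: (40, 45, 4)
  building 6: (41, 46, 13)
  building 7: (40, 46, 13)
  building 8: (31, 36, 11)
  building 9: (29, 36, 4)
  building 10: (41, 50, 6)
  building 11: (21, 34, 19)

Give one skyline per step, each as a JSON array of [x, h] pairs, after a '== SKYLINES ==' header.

== SKYLINES ==
[[21,10],[27,0]]
[[21,10],[27,2],[32,0]]
[[21,10],[27,2],[32,4],[33,0]]
[[21,10],[27,4],[34,0]]
[[21,10],[27,4],[34,0],[40,4],[45,0]]
[[21,10],[27,4],[34,0],[40,4],[41,13],[46,0]]
[[21,10],[27,4],[34,0],[40,13],[46,0]]
[[21,10],[27,4],[31,11],[36,0],[40,13],[46,0]]
[[21,10],[27,4],[31,11],[36,0],[40,13],[46,0]]
[[21,10],[27,4],[31,11],[36,0],[40,13],[46,6],[50,0]]
[[21,19],[34,11],[36,0],[40,13],[46,6],[50,0]]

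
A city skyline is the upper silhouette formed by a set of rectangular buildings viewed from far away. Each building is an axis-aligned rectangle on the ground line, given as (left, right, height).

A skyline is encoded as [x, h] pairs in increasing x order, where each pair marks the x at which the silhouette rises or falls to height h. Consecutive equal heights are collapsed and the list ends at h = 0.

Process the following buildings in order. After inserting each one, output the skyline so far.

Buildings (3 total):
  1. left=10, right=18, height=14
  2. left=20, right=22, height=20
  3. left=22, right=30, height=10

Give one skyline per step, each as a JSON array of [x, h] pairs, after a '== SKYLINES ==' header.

== SKYLINES ==
[[10,14],[18,0]]
[[10,14],[18,0],[20,20],[22,0]]
[[10,14],[18,0],[20,20],[22,10],[30,0]]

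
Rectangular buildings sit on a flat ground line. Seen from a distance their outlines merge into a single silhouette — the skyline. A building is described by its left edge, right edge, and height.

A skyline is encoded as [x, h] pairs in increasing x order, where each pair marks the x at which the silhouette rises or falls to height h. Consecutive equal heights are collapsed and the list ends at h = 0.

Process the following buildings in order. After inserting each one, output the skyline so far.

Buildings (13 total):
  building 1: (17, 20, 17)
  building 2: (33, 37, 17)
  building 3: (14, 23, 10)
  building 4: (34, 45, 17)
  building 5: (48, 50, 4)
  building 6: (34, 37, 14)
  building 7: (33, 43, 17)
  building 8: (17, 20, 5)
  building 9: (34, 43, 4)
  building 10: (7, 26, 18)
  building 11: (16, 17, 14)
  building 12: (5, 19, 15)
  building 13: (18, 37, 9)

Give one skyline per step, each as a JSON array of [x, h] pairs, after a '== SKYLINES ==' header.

== SKYLINES ==
[[17,17],[20,0]]
[[17,17],[20,0],[33,17],[37,0]]
[[14,10],[17,17],[20,10],[23,0],[33,17],[37,0]]
[[14,10],[17,17],[20,10],[23,0],[33,17],[45,0]]
[[14,10],[17,17],[20,10],[23,0],[33,17],[45,0],[48,4],[50,0]]
[[14,10],[17,17],[20,10],[23,0],[33,17],[45,0],[48,4],[50,0]]
[[14,10],[17,17],[20,10],[23,0],[33,17],[45,0],[48,4],[50,0]]
[[14,10],[17,17],[20,10],[23,0],[33,17],[45,0],[48,4],[50,0]]
[[14,10],[17,17],[20,10],[23,0],[33,17],[45,0],[48,4],[50,0]]
[[7,18],[26,0],[33,17],[45,0],[48,4],[50,0]]
[[7,18],[26,0],[33,17],[45,0],[48,4],[50,0]]
[[5,15],[7,18],[26,0],[33,17],[45,0],[48,4],[50,0]]
[[5,15],[7,18],[26,9],[33,17],[45,0],[48,4],[50,0]]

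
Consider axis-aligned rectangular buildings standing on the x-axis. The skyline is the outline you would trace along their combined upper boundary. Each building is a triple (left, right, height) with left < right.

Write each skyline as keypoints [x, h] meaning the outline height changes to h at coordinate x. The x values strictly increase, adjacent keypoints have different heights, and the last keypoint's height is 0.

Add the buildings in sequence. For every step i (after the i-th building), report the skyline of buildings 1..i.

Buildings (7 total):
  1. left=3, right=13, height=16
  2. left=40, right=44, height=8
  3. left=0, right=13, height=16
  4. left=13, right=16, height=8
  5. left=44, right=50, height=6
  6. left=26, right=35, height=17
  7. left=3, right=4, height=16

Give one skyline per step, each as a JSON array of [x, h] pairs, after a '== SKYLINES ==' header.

== SKYLINES ==
[[3,16],[13,0]]
[[3,16],[13,0],[40,8],[44,0]]
[[0,16],[13,0],[40,8],[44,0]]
[[0,16],[13,8],[16,0],[40,8],[44,0]]
[[0,16],[13,8],[16,0],[40,8],[44,6],[50,0]]
[[0,16],[13,8],[16,0],[26,17],[35,0],[40,8],[44,6],[50,0]]
[[0,16],[13,8],[16,0],[26,17],[35,0],[40,8],[44,6],[50,0]]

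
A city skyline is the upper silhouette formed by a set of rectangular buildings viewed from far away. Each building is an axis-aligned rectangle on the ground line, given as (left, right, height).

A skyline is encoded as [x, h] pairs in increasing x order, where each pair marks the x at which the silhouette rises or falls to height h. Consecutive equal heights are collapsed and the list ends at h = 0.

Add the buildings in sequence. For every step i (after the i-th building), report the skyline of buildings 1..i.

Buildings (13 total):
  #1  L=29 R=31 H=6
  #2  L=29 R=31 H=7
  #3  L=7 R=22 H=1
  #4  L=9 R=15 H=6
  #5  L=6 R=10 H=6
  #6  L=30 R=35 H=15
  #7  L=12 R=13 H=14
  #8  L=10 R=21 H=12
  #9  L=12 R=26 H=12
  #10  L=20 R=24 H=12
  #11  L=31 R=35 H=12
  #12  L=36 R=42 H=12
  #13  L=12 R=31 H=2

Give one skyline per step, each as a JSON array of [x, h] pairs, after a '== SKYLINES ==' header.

== SKYLINES ==
[[29,6],[31,0]]
[[29,7],[31,0]]
[[7,1],[22,0],[29,7],[31,0]]
[[7,1],[9,6],[15,1],[22,0],[29,7],[31,0]]
[[6,6],[15,1],[22,0],[29,7],[31,0]]
[[6,6],[15,1],[22,0],[29,7],[30,15],[35,0]]
[[6,6],[12,14],[13,6],[15,1],[22,0],[29,7],[30,15],[35,0]]
[[6,6],[10,12],[12,14],[13,12],[21,1],[22,0],[29,7],[30,15],[35,0]]
[[6,6],[10,12],[12,14],[13,12],[26,0],[29,7],[30,15],[35,0]]
[[6,6],[10,12],[12,14],[13,12],[26,0],[29,7],[30,15],[35,0]]
[[6,6],[10,12],[12,14],[13,12],[26,0],[29,7],[30,15],[35,0]]
[[6,6],[10,12],[12,14],[13,12],[26,0],[29,7],[30,15],[35,0],[36,12],[42,0]]
[[6,6],[10,12],[12,14],[13,12],[26,2],[29,7],[30,15],[35,0],[36,12],[42,0]]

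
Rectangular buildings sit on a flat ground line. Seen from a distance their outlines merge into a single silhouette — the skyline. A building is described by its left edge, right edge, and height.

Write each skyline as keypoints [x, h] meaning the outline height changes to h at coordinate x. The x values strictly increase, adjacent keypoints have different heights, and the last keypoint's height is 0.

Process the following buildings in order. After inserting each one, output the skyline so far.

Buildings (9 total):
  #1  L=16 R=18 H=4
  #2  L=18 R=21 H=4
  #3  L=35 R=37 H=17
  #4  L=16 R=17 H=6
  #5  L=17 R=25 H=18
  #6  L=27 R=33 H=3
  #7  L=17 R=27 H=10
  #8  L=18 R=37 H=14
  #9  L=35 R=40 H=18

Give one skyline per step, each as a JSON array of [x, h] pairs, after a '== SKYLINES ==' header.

== SKYLINES ==
[[16,4],[18,0]]
[[16,4],[21,0]]
[[16,4],[21,0],[35,17],[37,0]]
[[16,6],[17,4],[21,0],[35,17],[37,0]]
[[16,6],[17,18],[25,0],[35,17],[37,0]]
[[16,6],[17,18],[25,0],[27,3],[33,0],[35,17],[37,0]]
[[16,6],[17,18],[25,10],[27,3],[33,0],[35,17],[37,0]]
[[16,6],[17,18],[25,14],[35,17],[37,0]]
[[16,6],[17,18],[25,14],[35,18],[40,0]]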